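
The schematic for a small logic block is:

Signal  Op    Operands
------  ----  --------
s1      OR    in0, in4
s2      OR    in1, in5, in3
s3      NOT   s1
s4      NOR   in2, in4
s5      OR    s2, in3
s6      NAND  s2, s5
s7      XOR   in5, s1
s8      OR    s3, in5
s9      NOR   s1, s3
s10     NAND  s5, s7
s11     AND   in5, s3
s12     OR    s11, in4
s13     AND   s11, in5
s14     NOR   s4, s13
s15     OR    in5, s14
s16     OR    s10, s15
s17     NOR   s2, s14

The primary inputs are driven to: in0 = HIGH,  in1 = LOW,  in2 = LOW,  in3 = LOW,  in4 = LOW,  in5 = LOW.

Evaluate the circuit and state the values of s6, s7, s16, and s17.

s6 = HIGH, s7 = HIGH, s16 = HIGH, s17 = HIGH

s1 = in0 OR in4 = HIGH OR LOW = HIGH
s2 = in1 OR in5 OR in3 = LOW OR LOW OR LOW = LOW
s3 = NOT s1 = NOT HIGH = LOW
s4 = in2 NOR in4 = LOW NOR LOW = HIGH
s5 = s2 OR in3 = LOW OR LOW = LOW
s6 = s2 NAND s5 = LOW NAND LOW = HIGH
s7 = in5 XOR s1 = LOW XOR HIGH = HIGH
s10 = s5 NAND s7 = LOW NAND HIGH = HIGH
s11 = in5 AND s3 = LOW AND LOW = LOW
s13 = s11 AND in5 = LOW AND LOW = LOW
s14 = s4 NOR s13 = HIGH NOR LOW = LOW
s15 = in5 OR s14 = LOW OR LOW = LOW
s16 = s10 OR s15 = HIGH OR LOW = HIGH
s17 = s2 NOR s14 = LOW NOR LOW = HIGH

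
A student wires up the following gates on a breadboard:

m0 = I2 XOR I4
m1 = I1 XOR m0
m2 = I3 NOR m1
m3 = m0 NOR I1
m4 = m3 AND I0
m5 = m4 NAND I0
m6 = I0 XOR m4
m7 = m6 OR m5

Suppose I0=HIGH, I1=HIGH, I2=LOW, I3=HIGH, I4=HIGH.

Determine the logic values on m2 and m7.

m0 = I2 XOR I4 = LOW XOR HIGH = HIGH
m1 = I1 XOR m0 = HIGH XOR HIGH = LOW
m2 = I3 NOR m1 = HIGH NOR LOW = LOW
m3 = m0 NOR I1 = HIGH NOR HIGH = LOW
m4 = m3 AND I0 = LOW AND HIGH = LOW
m5 = m4 NAND I0 = LOW NAND HIGH = HIGH
m6 = I0 XOR m4 = HIGH XOR LOW = HIGH
m7 = m6 OR m5 = HIGH OR HIGH = HIGH

m2 = LOW  m7 = HIGH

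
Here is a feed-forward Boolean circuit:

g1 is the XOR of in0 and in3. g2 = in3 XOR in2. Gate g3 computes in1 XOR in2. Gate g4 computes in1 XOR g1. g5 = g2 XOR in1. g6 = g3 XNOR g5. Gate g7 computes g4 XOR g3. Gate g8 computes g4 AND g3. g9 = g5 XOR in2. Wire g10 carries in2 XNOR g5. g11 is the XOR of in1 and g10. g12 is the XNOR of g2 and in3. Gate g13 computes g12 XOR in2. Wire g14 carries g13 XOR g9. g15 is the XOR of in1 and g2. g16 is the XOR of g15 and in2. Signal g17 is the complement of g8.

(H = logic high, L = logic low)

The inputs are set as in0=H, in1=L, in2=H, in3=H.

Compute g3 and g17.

g1 = in0 XOR in3 = H XOR H = L
g3 = in1 XOR in2 = L XOR H = H
g4 = in1 XOR g1 = L XOR L = L
g8 = g4 AND g3 = L AND H = L
g17 = NOT g8 = NOT L = H

g3 = H  g17 = H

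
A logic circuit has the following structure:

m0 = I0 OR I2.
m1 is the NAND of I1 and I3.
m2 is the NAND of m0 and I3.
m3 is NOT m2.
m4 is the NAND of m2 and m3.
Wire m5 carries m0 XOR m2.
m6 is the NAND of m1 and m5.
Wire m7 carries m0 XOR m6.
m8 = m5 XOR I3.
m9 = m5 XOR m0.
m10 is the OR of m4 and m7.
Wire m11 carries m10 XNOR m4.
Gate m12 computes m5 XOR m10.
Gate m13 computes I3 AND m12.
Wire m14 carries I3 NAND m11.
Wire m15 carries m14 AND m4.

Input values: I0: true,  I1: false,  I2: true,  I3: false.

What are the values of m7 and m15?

m7 = false, m15 = true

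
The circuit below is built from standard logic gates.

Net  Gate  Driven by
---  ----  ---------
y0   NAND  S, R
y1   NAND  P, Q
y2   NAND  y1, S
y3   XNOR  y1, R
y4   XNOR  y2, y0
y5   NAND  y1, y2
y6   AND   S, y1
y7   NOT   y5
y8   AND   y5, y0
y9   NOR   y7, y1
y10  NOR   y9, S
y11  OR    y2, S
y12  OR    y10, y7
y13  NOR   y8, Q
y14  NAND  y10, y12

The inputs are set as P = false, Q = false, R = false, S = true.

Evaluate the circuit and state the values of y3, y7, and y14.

y1 = P NAND Q = false NAND false = true
y2 = y1 NAND S = true NAND true = false
y3 = y1 XNOR R = true XNOR false = false
y5 = y1 NAND y2 = true NAND false = true
y7 = NOT y5 = NOT true = false
y9 = y7 NOR y1 = false NOR true = false
y10 = y9 NOR S = false NOR true = false
y12 = y10 OR y7 = false OR false = false
y14 = y10 NAND y12 = false NAND false = true

y3 = false, y7 = false, y14 = true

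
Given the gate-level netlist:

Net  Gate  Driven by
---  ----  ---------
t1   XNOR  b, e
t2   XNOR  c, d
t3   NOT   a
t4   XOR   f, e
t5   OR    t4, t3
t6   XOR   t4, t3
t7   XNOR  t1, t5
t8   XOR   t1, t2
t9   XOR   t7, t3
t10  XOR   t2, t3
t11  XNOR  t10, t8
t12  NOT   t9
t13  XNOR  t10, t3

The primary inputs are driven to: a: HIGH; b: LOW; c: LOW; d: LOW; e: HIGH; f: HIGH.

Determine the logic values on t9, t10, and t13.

t9 = HIGH; t10 = HIGH; t13 = LOW

t1 = b XNOR e = LOW XNOR HIGH = LOW
t2 = c XNOR d = LOW XNOR LOW = HIGH
t3 = NOT a = NOT HIGH = LOW
t4 = f XOR e = HIGH XOR HIGH = LOW
t5 = t4 OR t3 = LOW OR LOW = LOW
t7 = t1 XNOR t5 = LOW XNOR LOW = HIGH
t9 = t7 XOR t3 = HIGH XOR LOW = HIGH
t10 = t2 XOR t3 = HIGH XOR LOW = HIGH
t13 = t10 XNOR t3 = HIGH XNOR LOW = LOW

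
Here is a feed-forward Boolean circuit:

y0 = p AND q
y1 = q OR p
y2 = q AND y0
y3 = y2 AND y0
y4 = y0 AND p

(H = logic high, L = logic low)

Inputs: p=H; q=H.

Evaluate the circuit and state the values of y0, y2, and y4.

y0 = p AND q = H AND H = H
y2 = q AND y0 = H AND H = H
y4 = y0 AND p = H AND H = H

y0 = H, y2 = H, y4 = H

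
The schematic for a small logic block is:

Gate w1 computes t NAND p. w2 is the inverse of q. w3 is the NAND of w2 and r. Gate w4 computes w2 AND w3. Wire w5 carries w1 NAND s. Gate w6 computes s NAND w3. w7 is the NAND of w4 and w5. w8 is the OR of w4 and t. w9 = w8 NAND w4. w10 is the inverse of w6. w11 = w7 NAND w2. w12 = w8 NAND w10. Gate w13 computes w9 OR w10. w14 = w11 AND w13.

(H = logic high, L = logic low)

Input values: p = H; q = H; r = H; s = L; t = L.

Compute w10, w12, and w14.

w10 = L  w12 = H  w14 = H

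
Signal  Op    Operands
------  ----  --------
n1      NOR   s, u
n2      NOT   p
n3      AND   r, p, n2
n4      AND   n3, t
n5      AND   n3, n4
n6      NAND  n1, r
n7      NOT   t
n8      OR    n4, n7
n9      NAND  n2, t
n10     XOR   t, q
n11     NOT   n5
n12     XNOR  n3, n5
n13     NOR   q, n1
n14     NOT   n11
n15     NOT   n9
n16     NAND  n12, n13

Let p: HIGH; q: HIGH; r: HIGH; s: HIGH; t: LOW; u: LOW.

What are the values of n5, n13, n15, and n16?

n5 = LOW; n13 = LOW; n15 = LOW; n16 = HIGH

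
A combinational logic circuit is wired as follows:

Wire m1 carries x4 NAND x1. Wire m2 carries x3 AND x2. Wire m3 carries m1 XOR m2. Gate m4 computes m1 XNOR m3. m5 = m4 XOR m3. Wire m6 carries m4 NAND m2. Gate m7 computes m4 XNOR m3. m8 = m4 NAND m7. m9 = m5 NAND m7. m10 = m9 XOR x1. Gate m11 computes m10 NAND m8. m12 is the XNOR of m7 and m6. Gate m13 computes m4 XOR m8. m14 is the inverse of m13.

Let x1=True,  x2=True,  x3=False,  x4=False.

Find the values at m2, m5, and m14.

m2 = False, m5 = False, m14 = False

m1 = x4 NAND x1 = False NAND True = True
m2 = x3 AND x2 = False AND True = False
m3 = m1 XOR m2 = True XOR False = True
m4 = m1 XNOR m3 = True XNOR True = True
m5 = m4 XOR m3 = True XOR True = False
m7 = m4 XNOR m3 = True XNOR True = True
m8 = m4 NAND m7 = True NAND True = False
m13 = m4 XOR m8 = True XOR False = True
m14 = NOT m13 = NOT True = False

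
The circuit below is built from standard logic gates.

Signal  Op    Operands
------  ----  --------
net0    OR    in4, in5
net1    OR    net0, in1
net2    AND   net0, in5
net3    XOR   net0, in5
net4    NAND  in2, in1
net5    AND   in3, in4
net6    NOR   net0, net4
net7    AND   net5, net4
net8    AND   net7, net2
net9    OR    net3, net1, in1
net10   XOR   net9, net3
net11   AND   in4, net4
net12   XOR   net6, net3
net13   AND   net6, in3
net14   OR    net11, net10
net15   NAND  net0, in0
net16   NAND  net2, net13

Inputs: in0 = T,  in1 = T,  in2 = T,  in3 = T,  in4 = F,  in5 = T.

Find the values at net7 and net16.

net7 = F, net16 = T

net0 = in4 OR in5 = F OR T = T
net2 = net0 AND in5 = T AND T = T
net4 = in2 NAND in1 = T NAND T = F
net5 = in3 AND in4 = T AND F = F
net6 = net0 NOR net4 = T NOR F = F
net7 = net5 AND net4 = F AND F = F
net13 = net6 AND in3 = F AND T = F
net16 = net2 NAND net13 = T NAND F = T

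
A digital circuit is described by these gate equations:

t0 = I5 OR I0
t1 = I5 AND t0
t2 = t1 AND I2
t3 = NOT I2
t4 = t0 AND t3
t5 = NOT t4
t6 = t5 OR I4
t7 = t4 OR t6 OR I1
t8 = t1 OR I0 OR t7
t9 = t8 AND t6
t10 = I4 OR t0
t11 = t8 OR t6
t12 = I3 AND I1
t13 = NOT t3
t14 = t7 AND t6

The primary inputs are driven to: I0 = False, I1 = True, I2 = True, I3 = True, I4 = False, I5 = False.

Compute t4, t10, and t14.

t0 = I5 OR I0 = False OR False = False
t3 = NOT I2 = NOT True = False
t4 = t0 AND t3 = False AND False = False
t5 = NOT t4 = NOT False = True
t6 = t5 OR I4 = True OR False = True
t7 = t4 OR t6 OR I1 = False OR True OR True = True
t10 = I4 OR t0 = False OR False = False
t14 = t7 AND t6 = True AND True = True

t4 = False  t10 = False  t14 = True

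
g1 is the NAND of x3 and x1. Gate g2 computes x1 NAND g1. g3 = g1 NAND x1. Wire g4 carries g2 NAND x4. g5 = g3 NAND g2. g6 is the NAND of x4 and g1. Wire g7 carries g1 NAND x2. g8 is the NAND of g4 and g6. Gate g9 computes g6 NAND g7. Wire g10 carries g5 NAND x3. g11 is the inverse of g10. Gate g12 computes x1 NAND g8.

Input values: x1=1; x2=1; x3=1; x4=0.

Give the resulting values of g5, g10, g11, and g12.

g5 = 0  g10 = 1  g11 = 0  g12 = 1

g1 = x3 NAND x1 = 1 NAND 1 = 0
g2 = x1 NAND g1 = 1 NAND 0 = 1
g3 = g1 NAND x1 = 0 NAND 1 = 1
g4 = g2 NAND x4 = 1 NAND 0 = 1
g5 = g3 NAND g2 = 1 NAND 1 = 0
g6 = x4 NAND g1 = 0 NAND 0 = 1
g8 = g4 NAND g6 = 1 NAND 1 = 0
g10 = g5 NAND x3 = 0 NAND 1 = 1
g11 = NOT g10 = NOT 1 = 0
g12 = x1 NAND g8 = 1 NAND 0 = 1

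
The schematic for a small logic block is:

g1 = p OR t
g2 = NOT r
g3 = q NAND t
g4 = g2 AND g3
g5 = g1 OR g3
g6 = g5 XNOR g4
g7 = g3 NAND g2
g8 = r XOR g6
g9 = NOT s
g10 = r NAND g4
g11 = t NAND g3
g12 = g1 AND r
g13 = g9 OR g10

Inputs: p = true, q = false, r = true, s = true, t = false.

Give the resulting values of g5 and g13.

g5 = true, g13 = true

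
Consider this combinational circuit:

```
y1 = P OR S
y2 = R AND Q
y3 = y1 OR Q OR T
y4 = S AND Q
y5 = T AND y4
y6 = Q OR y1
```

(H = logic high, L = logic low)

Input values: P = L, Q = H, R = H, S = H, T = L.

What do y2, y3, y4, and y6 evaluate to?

y1 = P OR S = L OR H = H
y2 = R AND Q = H AND H = H
y3 = y1 OR Q OR T = H OR H OR L = H
y4 = S AND Q = H AND H = H
y6 = Q OR y1 = H OR H = H

y2 = H  y3 = H  y4 = H  y6 = H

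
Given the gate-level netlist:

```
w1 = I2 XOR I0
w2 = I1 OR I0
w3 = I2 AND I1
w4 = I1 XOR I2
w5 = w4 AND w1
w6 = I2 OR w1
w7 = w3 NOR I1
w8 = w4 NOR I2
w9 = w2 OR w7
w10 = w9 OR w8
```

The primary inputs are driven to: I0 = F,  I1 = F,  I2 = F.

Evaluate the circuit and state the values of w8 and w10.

w8 = T  w10 = T

w2 = I1 OR I0 = F OR F = F
w3 = I2 AND I1 = F AND F = F
w4 = I1 XOR I2 = F XOR F = F
w7 = w3 NOR I1 = F NOR F = T
w8 = w4 NOR I2 = F NOR F = T
w9 = w2 OR w7 = F OR T = T
w10 = w9 OR w8 = T OR T = T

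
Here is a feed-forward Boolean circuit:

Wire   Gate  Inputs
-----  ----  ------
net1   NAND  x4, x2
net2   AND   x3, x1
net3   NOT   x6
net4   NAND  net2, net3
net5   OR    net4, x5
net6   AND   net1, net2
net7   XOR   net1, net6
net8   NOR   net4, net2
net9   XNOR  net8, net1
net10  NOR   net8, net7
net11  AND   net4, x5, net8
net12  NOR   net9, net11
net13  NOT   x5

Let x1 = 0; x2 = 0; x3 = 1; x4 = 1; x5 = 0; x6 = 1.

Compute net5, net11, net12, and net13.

net1 = x4 NAND x2 = 1 NAND 0 = 1
net2 = x3 AND x1 = 1 AND 0 = 0
net3 = NOT x6 = NOT 1 = 0
net4 = net2 NAND net3 = 0 NAND 0 = 1
net5 = net4 OR x5 = 1 OR 0 = 1
net8 = net4 NOR net2 = 1 NOR 0 = 0
net9 = net8 XNOR net1 = 0 XNOR 1 = 0
net11 = net4 AND x5 AND net8 = 1 AND 0 AND 0 = 0
net12 = net9 NOR net11 = 0 NOR 0 = 1
net13 = NOT x5 = NOT 0 = 1

net5 = 1; net11 = 0; net12 = 1; net13 = 1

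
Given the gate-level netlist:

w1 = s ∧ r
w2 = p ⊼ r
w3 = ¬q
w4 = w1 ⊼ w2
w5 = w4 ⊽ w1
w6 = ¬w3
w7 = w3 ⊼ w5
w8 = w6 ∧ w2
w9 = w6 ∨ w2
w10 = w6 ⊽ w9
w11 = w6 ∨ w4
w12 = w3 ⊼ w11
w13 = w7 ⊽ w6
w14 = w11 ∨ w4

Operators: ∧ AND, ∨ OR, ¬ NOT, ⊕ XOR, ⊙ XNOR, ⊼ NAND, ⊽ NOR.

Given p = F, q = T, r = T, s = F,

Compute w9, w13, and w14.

w1 = s AND r = F AND T = F
w2 = p NAND r = F NAND T = T
w3 = NOT q = NOT T = F
w4 = w1 NAND w2 = F NAND T = T
w5 = w4 NOR w1 = T NOR F = F
w6 = NOT w3 = NOT F = T
w7 = w3 NAND w5 = F NAND F = T
w9 = w6 OR w2 = T OR T = T
w11 = w6 OR w4 = T OR T = T
w13 = w7 NOR w6 = T NOR T = F
w14 = w11 OR w4 = T OR T = T

w9 = T  w13 = F  w14 = T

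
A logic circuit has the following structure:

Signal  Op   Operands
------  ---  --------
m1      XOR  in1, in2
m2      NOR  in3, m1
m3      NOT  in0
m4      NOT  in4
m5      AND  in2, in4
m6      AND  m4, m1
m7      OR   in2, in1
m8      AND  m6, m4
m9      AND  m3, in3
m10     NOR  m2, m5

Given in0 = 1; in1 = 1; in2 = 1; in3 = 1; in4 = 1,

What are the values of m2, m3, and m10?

m2 = 0, m3 = 0, m10 = 0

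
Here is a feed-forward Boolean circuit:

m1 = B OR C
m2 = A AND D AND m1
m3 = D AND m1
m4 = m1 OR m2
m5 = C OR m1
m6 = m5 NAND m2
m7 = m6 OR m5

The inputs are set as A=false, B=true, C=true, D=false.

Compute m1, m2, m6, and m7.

m1 = true, m2 = false, m6 = true, m7 = true

m1 = B OR C = true OR true = true
m2 = A AND D AND m1 = false AND false AND true = false
m5 = C OR m1 = true OR true = true
m6 = m5 NAND m2 = true NAND false = true
m7 = m6 OR m5 = true OR true = true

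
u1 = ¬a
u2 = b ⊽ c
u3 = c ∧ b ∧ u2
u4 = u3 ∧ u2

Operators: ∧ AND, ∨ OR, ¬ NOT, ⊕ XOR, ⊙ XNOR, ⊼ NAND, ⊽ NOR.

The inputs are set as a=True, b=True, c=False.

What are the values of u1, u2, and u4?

u1 = False  u2 = False  u4 = False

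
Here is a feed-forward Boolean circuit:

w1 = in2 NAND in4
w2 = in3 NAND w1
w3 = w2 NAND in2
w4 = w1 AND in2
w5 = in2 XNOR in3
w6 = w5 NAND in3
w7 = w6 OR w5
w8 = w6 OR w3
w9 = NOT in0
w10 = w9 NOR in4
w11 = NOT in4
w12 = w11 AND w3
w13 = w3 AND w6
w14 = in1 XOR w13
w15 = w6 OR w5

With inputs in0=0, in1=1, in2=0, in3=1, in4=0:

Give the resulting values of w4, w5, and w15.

w1 = in2 NAND in4 = 0 NAND 0 = 1
w4 = w1 AND in2 = 1 AND 0 = 0
w5 = in2 XNOR in3 = 0 XNOR 1 = 0
w6 = w5 NAND in3 = 0 NAND 1 = 1
w15 = w6 OR w5 = 1 OR 0 = 1

w4 = 0  w5 = 0  w15 = 1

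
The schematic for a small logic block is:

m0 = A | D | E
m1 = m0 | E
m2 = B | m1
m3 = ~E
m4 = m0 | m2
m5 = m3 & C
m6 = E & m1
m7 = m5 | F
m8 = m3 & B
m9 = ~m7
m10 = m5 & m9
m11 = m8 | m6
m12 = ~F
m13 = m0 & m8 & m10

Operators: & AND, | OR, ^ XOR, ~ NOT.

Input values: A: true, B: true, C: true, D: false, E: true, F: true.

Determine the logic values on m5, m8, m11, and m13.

m5 = false, m8 = false, m11 = true, m13 = false

m0 = A OR D OR E = true OR false OR true = true
m1 = m0 OR E = true OR true = true
m3 = NOT E = NOT true = false
m5 = m3 AND C = false AND true = false
m6 = E AND m1 = true AND true = true
m7 = m5 OR F = false OR true = true
m8 = m3 AND B = false AND true = false
m9 = NOT m7 = NOT true = false
m10 = m5 AND m9 = false AND false = false
m11 = m8 OR m6 = false OR true = true
m13 = m0 AND m8 AND m10 = true AND false AND false = false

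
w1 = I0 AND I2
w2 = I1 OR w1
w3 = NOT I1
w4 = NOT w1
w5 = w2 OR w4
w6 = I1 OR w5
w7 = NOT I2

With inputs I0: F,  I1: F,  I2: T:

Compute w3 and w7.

w3 = NOT I1 = NOT F = T
w7 = NOT I2 = NOT T = F

w3 = T  w7 = F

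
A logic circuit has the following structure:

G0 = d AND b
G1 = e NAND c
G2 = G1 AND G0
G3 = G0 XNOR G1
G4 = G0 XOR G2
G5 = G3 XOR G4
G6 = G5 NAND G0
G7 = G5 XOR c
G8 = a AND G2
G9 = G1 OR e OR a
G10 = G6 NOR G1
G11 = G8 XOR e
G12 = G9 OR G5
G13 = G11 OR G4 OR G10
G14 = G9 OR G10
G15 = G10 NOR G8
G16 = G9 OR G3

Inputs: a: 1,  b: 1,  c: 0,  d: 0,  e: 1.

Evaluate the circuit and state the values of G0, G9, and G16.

G0 = 0, G9 = 1, G16 = 1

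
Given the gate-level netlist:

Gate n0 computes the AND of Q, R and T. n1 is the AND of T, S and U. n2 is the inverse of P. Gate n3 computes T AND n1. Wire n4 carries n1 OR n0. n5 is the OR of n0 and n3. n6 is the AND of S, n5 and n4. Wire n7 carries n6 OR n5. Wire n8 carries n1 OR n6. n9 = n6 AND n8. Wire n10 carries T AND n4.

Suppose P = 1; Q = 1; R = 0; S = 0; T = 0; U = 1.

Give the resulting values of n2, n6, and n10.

n2 = 0  n6 = 0  n10 = 0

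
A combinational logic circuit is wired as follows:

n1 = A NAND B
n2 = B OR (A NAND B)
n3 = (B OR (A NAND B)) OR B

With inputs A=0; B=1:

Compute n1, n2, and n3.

n1 = 1; n2 = 1; n3 = 1

n1 = 0 NAND 1 = 1
n2 = 1 OR (0 NAND 1) = 1
n3 = (1 OR (0 NAND 1)) OR 1 = 1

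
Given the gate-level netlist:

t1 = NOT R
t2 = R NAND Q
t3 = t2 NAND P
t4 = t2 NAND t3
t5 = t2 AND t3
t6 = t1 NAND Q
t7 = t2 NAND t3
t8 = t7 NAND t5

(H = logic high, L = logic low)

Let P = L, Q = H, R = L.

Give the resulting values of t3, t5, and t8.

t3 = H, t5 = H, t8 = H

t2 = R NAND Q = L NAND H = H
t3 = t2 NAND P = H NAND L = H
t5 = t2 AND t3 = H AND H = H
t7 = t2 NAND t3 = H NAND H = L
t8 = t7 NAND t5 = L NAND H = H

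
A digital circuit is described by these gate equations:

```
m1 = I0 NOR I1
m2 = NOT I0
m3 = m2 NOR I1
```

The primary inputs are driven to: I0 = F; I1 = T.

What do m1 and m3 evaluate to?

m1 = F  m3 = F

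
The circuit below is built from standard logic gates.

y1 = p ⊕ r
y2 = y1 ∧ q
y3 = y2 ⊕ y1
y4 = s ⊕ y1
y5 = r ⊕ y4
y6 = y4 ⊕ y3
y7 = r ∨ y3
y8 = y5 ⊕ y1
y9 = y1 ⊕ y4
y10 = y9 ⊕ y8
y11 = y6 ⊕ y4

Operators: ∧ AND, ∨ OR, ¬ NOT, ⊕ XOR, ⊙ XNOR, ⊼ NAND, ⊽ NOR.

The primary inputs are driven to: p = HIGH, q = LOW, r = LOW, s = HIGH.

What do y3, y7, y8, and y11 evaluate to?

y3 = HIGH; y7 = HIGH; y8 = HIGH; y11 = HIGH

y1 = p XOR r = HIGH XOR LOW = HIGH
y2 = y1 AND q = HIGH AND LOW = LOW
y3 = y2 XOR y1 = LOW XOR HIGH = HIGH
y4 = s XOR y1 = HIGH XOR HIGH = LOW
y5 = r XOR y4 = LOW XOR LOW = LOW
y6 = y4 XOR y3 = LOW XOR HIGH = HIGH
y7 = r OR y3 = LOW OR HIGH = HIGH
y8 = y5 XOR y1 = LOW XOR HIGH = HIGH
y11 = y6 XOR y4 = HIGH XOR LOW = HIGH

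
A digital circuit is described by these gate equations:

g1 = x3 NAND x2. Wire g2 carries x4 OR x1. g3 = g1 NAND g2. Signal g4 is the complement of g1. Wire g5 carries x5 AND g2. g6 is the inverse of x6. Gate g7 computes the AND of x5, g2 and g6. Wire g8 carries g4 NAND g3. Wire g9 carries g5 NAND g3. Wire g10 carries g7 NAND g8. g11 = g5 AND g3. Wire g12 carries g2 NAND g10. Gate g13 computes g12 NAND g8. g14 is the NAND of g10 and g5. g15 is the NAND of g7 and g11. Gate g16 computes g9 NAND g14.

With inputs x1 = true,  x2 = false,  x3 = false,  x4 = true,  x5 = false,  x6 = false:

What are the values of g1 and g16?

g1 = x3 NAND x2 = false NAND false = true
g2 = x4 OR x1 = true OR true = true
g3 = g1 NAND g2 = true NAND true = false
g4 = NOT g1 = NOT true = false
g5 = x5 AND g2 = false AND true = false
g6 = NOT x6 = NOT false = true
g7 = x5 AND g2 AND g6 = false AND true AND true = false
g8 = g4 NAND g3 = false NAND false = true
g9 = g5 NAND g3 = false NAND false = true
g10 = g7 NAND g8 = false NAND true = true
g14 = g10 NAND g5 = true NAND false = true
g16 = g9 NAND g14 = true NAND true = false

g1 = true  g16 = false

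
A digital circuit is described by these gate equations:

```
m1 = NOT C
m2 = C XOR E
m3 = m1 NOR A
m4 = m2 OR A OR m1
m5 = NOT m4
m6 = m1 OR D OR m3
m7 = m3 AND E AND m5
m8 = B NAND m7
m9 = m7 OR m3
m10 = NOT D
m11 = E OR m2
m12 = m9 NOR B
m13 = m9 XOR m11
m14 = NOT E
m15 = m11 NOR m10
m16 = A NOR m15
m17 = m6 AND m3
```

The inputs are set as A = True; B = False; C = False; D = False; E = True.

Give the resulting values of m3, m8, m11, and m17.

m1 = NOT C = NOT False = True
m2 = C XOR E = False XOR True = True
m3 = m1 NOR A = True NOR True = False
m4 = m2 OR A OR m1 = True OR True OR True = True
m5 = NOT m4 = NOT True = False
m6 = m1 OR D OR m3 = True OR False OR False = True
m7 = m3 AND E AND m5 = False AND True AND False = False
m8 = B NAND m7 = False NAND False = True
m11 = E OR m2 = True OR True = True
m17 = m6 AND m3 = True AND False = False

m3 = False, m8 = True, m11 = True, m17 = False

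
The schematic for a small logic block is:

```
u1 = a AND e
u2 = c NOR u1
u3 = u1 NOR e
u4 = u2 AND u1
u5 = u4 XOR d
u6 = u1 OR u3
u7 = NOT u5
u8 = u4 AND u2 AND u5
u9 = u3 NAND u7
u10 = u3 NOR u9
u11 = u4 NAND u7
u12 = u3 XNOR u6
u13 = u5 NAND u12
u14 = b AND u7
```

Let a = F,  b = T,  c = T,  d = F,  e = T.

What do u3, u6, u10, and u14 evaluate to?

u3 = F  u6 = F  u10 = F  u14 = T

u1 = a AND e = F AND T = F
u2 = c NOR u1 = T NOR F = F
u3 = u1 NOR e = F NOR T = F
u4 = u2 AND u1 = F AND F = F
u5 = u4 XOR d = F XOR F = F
u6 = u1 OR u3 = F OR F = F
u7 = NOT u5 = NOT F = T
u9 = u3 NAND u7 = F NAND T = T
u10 = u3 NOR u9 = F NOR T = F
u14 = b AND u7 = T AND T = T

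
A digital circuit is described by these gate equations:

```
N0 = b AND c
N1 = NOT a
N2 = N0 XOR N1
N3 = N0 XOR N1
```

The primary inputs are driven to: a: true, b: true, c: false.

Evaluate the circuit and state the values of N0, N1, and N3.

N0 = false, N1 = false, N3 = false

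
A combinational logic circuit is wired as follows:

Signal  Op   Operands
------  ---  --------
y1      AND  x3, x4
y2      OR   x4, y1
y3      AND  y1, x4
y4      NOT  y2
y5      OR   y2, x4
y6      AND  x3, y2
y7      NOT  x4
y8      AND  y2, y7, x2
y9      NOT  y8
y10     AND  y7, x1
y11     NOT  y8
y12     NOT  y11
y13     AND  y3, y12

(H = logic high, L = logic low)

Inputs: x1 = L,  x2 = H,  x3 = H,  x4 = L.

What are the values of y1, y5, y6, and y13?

y1 = x3 AND x4 = H AND L = L
y2 = x4 OR y1 = L OR L = L
y3 = y1 AND x4 = L AND L = L
y5 = y2 OR x4 = L OR L = L
y6 = x3 AND y2 = H AND L = L
y7 = NOT x4 = NOT L = H
y8 = y2 AND y7 AND x2 = L AND H AND H = L
y11 = NOT y8 = NOT L = H
y12 = NOT y11 = NOT H = L
y13 = y3 AND y12 = L AND L = L

y1 = L, y5 = L, y6 = L, y13 = L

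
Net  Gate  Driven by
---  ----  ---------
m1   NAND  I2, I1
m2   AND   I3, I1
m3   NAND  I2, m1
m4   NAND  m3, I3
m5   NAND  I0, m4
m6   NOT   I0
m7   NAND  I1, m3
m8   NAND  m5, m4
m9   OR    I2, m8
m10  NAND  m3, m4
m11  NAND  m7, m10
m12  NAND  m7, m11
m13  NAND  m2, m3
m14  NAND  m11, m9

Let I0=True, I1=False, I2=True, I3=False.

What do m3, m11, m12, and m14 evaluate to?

m3 = False; m11 = False; m12 = True; m14 = True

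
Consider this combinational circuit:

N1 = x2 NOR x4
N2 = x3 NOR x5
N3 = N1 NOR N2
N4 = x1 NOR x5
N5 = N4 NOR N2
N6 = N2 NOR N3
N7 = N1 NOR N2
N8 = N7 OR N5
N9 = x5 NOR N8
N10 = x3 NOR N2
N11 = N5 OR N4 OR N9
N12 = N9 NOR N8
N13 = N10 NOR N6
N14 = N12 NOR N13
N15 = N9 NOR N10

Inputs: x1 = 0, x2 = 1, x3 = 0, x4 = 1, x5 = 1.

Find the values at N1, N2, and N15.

N1 = 0  N2 = 0  N15 = 0

N1 = x2 NOR x4 = 1 NOR 1 = 0
N2 = x3 NOR x5 = 0 NOR 1 = 0
N4 = x1 NOR x5 = 0 NOR 1 = 0
N5 = N4 NOR N2 = 0 NOR 0 = 1
N7 = N1 NOR N2 = 0 NOR 0 = 1
N8 = N7 OR N5 = 1 OR 1 = 1
N9 = x5 NOR N8 = 1 NOR 1 = 0
N10 = x3 NOR N2 = 0 NOR 0 = 1
N15 = N9 NOR N10 = 0 NOR 1 = 0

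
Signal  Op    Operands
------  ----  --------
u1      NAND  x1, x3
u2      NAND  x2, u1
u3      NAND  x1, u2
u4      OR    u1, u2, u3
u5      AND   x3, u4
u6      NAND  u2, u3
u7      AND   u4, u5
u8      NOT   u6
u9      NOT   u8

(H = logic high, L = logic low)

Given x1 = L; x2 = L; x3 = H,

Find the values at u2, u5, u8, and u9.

u2 = H, u5 = H, u8 = H, u9 = L

u1 = x1 NAND x3 = L NAND H = H
u2 = x2 NAND u1 = L NAND H = H
u3 = x1 NAND u2 = L NAND H = H
u4 = u1 OR u2 OR u3 = H OR H OR H = H
u5 = x3 AND u4 = H AND H = H
u6 = u2 NAND u3 = H NAND H = L
u8 = NOT u6 = NOT L = H
u9 = NOT u8 = NOT H = L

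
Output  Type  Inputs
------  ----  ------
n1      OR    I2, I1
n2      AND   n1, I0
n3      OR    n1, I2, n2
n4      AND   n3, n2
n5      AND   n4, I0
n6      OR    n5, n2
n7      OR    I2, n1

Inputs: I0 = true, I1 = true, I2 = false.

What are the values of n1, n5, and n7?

n1 = true  n5 = true  n7 = true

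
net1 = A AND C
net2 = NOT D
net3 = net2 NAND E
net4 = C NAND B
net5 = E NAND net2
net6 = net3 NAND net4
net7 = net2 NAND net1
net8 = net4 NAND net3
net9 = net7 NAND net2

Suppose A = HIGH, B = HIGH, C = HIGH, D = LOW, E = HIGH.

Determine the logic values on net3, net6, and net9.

net1 = A AND C = HIGH AND HIGH = HIGH
net2 = NOT D = NOT LOW = HIGH
net3 = net2 NAND E = HIGH NAND HIGH = LOW
net4 = C NAND B = HIGH NAND HIGH = LOW
net6 = net3 NAND net4 = LOW NAND LOW = HIGH
net7 = net2 NAND net1 = HIGH NAND HIGH = LOW
net9 = net7 NAND net2 = LOW NAND HIGH = HIGH

net3 = LOW, net6 = HIGH, net9 = HIGH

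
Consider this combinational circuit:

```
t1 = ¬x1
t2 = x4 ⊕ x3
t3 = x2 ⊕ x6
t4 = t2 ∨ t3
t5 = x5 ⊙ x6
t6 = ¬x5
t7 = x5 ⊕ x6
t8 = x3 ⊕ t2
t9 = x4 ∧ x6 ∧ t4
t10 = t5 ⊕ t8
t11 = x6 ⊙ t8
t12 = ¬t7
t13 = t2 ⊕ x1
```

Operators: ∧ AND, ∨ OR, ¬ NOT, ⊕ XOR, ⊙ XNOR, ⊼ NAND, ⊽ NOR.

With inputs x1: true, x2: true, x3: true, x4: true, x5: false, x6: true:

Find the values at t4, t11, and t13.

t2 = x4 XOR x3 = true XOR true = false
t3 = x2 XOR x6 = true XOR true = false
t4 = t2 OR t3 = false OR false = false
t8 = x3 XOR t2 = true XOR false = true
t11 = x6 XNOR t8 = true XNOR true = true
t13 = t2 XOR x1 = false XOR true = true

t4 = false, t11 = true, t13 = true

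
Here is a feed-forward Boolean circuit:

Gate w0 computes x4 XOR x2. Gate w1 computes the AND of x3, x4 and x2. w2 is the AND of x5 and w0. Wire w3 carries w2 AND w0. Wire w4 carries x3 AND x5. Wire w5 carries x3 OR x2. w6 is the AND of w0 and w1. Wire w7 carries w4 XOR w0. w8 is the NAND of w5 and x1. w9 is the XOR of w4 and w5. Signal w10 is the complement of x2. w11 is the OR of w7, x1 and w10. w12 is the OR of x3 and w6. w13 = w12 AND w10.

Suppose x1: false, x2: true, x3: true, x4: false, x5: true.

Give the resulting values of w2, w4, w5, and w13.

w2 = true  w4 = true  w5 = true  w13 = false

w0 = x4 XOR x2 = false XOR true = true
w1 = x3 AND x4 AND x2 = true AND false AND true = false
w2 = x5 AND w0 = true AND true = true
w4 = x3 AND x5 = true AND true = true
w5 = x3 OR x2 = true OR true = true
w6 = w0 AND w1 = true AND false = false
w10 = NOT x2 = NOT true = false
w12 = x3 OR w6 = true OR false = true
w13 = w12 AND w10 = true AND false = false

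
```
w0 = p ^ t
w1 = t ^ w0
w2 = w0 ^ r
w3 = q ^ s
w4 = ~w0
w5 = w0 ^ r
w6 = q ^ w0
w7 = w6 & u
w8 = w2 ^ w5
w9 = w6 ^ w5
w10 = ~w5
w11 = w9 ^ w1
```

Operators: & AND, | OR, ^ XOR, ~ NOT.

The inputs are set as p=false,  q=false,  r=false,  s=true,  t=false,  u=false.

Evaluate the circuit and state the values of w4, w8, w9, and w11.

w4 = true, w8 = false, w9 = false, w11 = false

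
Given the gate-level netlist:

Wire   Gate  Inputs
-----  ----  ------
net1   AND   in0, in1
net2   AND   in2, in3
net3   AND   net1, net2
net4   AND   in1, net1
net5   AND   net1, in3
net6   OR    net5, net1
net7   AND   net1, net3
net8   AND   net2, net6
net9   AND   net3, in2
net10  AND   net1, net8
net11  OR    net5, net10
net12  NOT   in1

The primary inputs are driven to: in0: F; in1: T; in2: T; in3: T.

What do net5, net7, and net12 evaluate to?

net5 = F, net7 = F, net12 = F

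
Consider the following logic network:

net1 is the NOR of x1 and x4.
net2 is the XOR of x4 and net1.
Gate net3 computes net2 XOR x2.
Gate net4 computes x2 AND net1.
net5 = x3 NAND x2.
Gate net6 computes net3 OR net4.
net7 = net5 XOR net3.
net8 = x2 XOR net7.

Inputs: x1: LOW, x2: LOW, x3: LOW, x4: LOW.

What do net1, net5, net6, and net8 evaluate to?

net1 = x1 NOR x4 = LOW NOR LOW = HIGH
net2 = x4 XOR net1 = LOW XOR HIGH = HIGH
net3 = net2 XOR x2 = HIGH XOR LOW = HIGH
net4 = x2 AND net1 = LOW AND HIGH = LOW
net5 = x3 NAND x2 = LOW NAND LOW = HIGH
net6 = net3 OR net4 = HIGH OR LOW = HIGH
net7 = net5 XOR net3 = HIGH XOR HIGH = LOW
net8 = x2 XOR net7 = LOW XOR LOW = LOW

net1 = HIGH  net5 = HIGH  net6 = HIGH  net8 = LOW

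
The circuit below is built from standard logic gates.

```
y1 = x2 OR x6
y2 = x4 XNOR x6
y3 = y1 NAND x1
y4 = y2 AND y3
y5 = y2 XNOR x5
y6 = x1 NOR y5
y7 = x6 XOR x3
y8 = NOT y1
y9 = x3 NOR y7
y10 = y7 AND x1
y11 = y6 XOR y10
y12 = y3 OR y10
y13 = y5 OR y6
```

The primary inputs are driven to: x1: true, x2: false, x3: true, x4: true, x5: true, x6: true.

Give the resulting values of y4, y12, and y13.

y4 = false, y12 = false, y13 = true

y1 = x2 OR x6 = false OR true = true
y2 = x4 XNOR x6 = true XNOR true = true
y3 = y1 NAND x1 = true NAND true = false
y4 = y2 AND y3 = true AND false = false
y5 = y2 XNOR x5 = true XNOR true = true
y6 = x1 NOR y5 = true NOR true = false
y7 = x6 XOR x3 = true XOR true = false
y10 = y7 AND x1 = false AND true = false
y12 = y3 OR y10 = false OR false = false
y13 = y5 OR y6 = true OR false = true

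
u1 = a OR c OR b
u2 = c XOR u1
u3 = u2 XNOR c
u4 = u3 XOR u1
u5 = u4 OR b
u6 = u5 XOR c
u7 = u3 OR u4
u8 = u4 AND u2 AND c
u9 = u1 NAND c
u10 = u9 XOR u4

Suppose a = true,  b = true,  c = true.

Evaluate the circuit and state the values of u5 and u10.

u5 = true; u10 = true

u1 = a OR c OR b = true OR true OR true = true
u2 = c XOR u1 = true XOR true = false
u3 = u2 XNOR c = false XNOR true = false
u4 = u3 XOR u1 = false XOR true = true
u5 = u4 OR b = true OR true = true
u9 = u1 NAND c = true NAND true = false
u10 = u9 XOR u4 = false XOR true = true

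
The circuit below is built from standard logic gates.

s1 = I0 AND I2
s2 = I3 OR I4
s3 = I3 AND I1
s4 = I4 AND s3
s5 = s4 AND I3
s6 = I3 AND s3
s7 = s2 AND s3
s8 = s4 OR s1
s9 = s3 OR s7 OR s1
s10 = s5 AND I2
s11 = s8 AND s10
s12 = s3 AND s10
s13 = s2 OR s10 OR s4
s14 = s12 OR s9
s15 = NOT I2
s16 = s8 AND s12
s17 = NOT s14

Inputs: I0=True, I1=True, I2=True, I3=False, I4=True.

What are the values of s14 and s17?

s1 = I0 AND I2 = True AND True = True
s2 = I3 OR I4 = False OR True = True
s3 = I3 AND I1 = False AND True = False
s4 = I4 AND s3 = True AND False = False
s5 = s4 AND I3 = False AND False = False
s7 = s2 AND s3 = True AND False = False
s9 = s3 OR s7 OR s1 = False OR False OR True = True
s10 = s5 AND I2 = False AND True = False
s12 = s3 AND s10 = False AND False = False
s14 = s12 OR s9 = False OR True = True
s17 = NOT s14 = NOT True = False

s14 = True; s17 = False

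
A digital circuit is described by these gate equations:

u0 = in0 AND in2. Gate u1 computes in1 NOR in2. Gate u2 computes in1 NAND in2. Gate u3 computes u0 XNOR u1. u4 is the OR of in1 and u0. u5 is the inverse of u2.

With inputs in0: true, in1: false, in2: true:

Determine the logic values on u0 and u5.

u0 = in0 AND in2 = true AND true = true
u2 = in1 NAND in2 = false NAND true = true
u5 = NOT u2 = NOT true = false

u0 = true, u5 = false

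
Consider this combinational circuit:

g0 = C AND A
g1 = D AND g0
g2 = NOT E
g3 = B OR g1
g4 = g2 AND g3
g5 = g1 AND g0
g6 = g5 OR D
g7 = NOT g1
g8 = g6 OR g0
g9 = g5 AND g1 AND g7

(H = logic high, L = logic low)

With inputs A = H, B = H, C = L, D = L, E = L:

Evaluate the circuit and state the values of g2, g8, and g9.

g2 = H; g8 = L; g9 = L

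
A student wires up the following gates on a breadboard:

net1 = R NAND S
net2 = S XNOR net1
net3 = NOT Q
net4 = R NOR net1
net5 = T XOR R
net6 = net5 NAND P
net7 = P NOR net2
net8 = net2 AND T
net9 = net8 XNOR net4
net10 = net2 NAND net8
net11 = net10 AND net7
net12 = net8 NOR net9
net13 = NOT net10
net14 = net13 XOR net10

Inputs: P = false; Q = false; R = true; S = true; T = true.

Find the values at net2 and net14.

net1 = R NAND S = true NAND true = false
net2 = S XNOR net1 = true XNOR false = false
net8 = net2 AND T = false AND true = false
net10 = net2 NAND net8 = false NAND false = true
net13 = NOT net10 = NOT true = false
net14 = net13 XOR net10 = false XOR true = true

net2 = false, net14 = true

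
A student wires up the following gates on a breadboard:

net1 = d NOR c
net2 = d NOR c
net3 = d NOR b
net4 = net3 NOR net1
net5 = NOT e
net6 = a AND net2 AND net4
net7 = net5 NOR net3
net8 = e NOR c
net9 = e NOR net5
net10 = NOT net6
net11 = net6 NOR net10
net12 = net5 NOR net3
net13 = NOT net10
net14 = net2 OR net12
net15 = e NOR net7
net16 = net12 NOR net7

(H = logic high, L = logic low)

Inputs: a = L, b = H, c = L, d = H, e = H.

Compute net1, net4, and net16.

net1 = L, net4 = H, net16 = L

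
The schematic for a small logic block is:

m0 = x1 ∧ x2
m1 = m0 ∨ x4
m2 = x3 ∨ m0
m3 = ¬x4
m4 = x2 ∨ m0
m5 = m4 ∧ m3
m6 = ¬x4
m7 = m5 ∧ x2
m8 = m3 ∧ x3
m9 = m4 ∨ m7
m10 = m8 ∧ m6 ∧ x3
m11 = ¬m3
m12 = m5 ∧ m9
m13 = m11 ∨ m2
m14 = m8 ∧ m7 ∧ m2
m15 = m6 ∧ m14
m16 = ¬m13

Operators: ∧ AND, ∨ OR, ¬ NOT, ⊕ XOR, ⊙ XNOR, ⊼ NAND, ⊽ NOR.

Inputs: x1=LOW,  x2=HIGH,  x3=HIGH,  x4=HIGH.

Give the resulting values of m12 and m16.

m12 = LOW  m16 = LOW

m0 = x1 AND x2 = LOW AND HIGH = LOW
m2 = x3 OR m0 = HIGH OR LOW = HIGH
m3 = NOT x4 = NOT HIGH = LOW
m4 = x2 OR m0 = HIGH OR LOW = HIGH
m5 = m4 AND m3 = HIGH AND LOW = LOW
m7 = m5 AND x2 = LOW AND HIGH = LOW
m9 = m4 OR m7 = HIGH OR LOW = HIGH
m11 = NOT m3 = NOT LOW = HIGH
m12 = m5 AND m9 = LOW AND HIGH = LOW
m13 = m11 OR m2 = HIGH OR HIGH = HIGH
m16 = NOT m13 = NOT HIGH = LOW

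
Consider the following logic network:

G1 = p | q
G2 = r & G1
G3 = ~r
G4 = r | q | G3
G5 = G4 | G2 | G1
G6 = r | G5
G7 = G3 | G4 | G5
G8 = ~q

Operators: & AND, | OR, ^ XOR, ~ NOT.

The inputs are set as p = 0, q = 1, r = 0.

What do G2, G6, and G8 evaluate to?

G2 = 0, G6 = 1, G8 = 0

G1 = p OR q = 0 OR 1 = 1
G2 = r AND G1 = 0 AND 1 = 0
G3 = NOT r = NOT 0 = 1
G4 = r OR q OR G3 = 0 OR 1 OR 1 = 1
G5 = G4 OR G2 OR G1 = 1 OR 0 OR 1 = 1
G6 = r OR G5 = 0 OR 1 = 1
G8 = NOT q = NOT 1 = 0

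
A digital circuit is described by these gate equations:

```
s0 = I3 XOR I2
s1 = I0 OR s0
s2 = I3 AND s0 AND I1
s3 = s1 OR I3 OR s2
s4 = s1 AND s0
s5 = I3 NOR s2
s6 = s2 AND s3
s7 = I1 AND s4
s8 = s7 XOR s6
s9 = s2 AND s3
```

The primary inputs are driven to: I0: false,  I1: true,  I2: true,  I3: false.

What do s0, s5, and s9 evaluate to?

s0 = I3 XOR I2 = false XOR true = true
s1 = I0 OR s0 = false OR true = true
s2 = I3 AND s0 AND I1 = false AND true AND true = false
s3 = s1 OR I3 OR s2 = true OR false OR false = true
s5 = I3 NOR s2 = false NOR false = true
s9 = s2 AND s3 = false AND true = false

s0 = true; s5 = true; s9 = false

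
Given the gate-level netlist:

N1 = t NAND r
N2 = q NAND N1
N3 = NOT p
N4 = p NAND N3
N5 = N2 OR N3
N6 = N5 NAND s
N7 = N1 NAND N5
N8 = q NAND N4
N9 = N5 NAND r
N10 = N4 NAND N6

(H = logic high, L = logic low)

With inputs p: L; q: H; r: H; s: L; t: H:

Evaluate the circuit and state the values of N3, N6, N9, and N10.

N3 = H, N6 = H, N9 = L, N10 = L

N1 = t NAND r = H NAND H = L
N2 = q NAND N1 = H NAND L = H
N3 = NOT p = NOT L = H
N4 = p NAND N3 = L NAND H = H
N5 = N2 OR N3 = H OR H = H
N6 = N5 NAND s = H NAND L = H
N9 = N5 NAND r = H NAND H = L
N10 = N4 NAND N6 = H NAND H = L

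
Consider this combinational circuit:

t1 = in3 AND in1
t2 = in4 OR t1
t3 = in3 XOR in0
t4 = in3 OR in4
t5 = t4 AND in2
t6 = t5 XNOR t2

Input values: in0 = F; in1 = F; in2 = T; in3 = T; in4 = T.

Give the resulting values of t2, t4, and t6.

t2 = T  t4 = T  t6 = T

t1 = in3 AND in1 = T AND F = F
t2 = in4 OR t1 = T OR F = T
t4 = in3 OR in4 = T OR T = T
t5 = t4 AND in2 = T AND T = T
t6 = t5 XNOR t2 = T XNOR T = T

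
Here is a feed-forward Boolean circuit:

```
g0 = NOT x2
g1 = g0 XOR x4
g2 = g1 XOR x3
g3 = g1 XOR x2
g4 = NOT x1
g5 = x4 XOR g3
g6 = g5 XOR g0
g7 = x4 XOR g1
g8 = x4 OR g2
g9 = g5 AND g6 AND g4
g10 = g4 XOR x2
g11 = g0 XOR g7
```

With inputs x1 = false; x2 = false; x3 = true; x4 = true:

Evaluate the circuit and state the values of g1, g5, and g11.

g1 = false; g5 = true; g11 = false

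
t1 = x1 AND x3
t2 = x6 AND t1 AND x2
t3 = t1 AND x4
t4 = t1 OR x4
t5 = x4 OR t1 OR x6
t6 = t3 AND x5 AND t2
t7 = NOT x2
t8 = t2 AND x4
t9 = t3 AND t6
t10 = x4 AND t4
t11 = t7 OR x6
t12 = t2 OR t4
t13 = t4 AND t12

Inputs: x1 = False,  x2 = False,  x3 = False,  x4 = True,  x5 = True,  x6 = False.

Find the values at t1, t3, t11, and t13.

t1 = False; t3 = False; t11 = True; t13 = True

t1 = x1 AND x3 = False AND False = False
t2 = x6 AND t1 AND x2 = False AND False AND False = False
t3 = t1 AND x4 = False AND True = False
t4 = t1 OR x4 = False OR True = True
t7 = NOT x2 = NOT False = True
t11 = t7 OR x6 = True OR False = True
t12 = t2 OR t4 = False OR True = True
t13 = t4 AND t12 = True AND True = True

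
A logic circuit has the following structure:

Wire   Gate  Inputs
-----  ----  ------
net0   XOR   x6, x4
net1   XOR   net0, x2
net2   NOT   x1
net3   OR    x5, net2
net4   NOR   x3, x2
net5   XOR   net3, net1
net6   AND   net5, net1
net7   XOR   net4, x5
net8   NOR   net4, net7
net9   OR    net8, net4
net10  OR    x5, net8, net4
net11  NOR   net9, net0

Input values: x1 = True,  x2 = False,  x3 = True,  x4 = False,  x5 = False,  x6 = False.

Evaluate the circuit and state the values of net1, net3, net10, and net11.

net0 = x6 XOR x4 = False XOR False = False
net1 = net0 XOR x2 = False XOR False = False
net2 = NOT x1 = NOT True = False
net3 = x5 OR net2 = False OR False = False
net4 = x3 NOR x2 = True NOR False = False
net7 = net4 XOR x5 = False XOR False = False
net8 = net4 NOR net7 = False NOR False = True
net9 = net8 OR net4 = True OR False = True
net10 = x5 OR net8 OR net4 = False OR True OR False = True
net11 = net9 NOR net0 = True NOR False = False

net1 = False  net3 = False  net10 = True  net11 = False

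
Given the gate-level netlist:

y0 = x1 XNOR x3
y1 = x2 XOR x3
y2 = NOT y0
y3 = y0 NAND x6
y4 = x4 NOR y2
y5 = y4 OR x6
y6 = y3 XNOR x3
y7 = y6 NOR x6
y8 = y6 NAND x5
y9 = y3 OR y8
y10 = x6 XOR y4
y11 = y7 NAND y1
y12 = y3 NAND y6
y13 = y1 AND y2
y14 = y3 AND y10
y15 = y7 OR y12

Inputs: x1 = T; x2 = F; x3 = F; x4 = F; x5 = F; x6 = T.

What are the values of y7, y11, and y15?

y7 = F  y11 = T  y15 = T

y0 = x1 XNOR x3 = T XNOR F = F
y1 = x2 XOR x3 = F XOR F = F
y3 = y0 NAND x6 = F NAND T = T
y6 = y3 XNOR x3 = T XNOR F = F
y7 = y6 NOR x6 = F NOR T = F
y11 = y7 NAND y1 = F NAND F = T
y12 = y3 NAND y6 = T NAND F = T
y15 = y7 OR y12 = F OR T = T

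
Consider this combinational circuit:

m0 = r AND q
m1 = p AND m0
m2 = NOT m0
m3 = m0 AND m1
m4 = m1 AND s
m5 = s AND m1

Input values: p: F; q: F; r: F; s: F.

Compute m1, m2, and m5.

m0 = r AND q = F AND F = F
m1 = p AND m0 = F AND F = F
m2 = NOT m0 = NOT F = T
m5 = s AND m1 = F AND F = F

m1 = F, m2 = T, m5 = F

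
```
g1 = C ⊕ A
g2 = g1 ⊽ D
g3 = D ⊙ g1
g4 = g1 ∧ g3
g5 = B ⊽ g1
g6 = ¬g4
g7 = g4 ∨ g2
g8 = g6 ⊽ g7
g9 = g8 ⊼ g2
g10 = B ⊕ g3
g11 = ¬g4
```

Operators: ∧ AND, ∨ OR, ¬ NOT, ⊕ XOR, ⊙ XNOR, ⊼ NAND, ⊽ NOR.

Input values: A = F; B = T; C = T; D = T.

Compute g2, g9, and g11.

g1 = C XOR A = T XOR F = T
g2 = g1 NOR D = T NOR T = F
g3 = D XNOR g1 = T XNOR T = T
g4 = g1 AND g3 = T AND T = T
g6 = NOT g4 = NOT T = F
g7 = g4 OR g2 = T OR F = T
g8 = g6 NOR g7 = F NOR T = F
g9 = g8 NAND g2 = F NAND F = T
g11 = NOT g4 = NOT T = F

g2 = F, g9 = T, g11 = F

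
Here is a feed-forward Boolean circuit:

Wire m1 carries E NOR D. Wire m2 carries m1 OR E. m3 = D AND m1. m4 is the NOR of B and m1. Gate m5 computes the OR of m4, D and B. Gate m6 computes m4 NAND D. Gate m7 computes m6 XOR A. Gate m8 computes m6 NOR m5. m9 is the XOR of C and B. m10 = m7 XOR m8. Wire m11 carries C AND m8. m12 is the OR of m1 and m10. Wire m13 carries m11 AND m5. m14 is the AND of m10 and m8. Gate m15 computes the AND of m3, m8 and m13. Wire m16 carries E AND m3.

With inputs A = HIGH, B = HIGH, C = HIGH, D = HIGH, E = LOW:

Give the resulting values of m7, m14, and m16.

m7 = LOW  m14 = LOW  m16 = LOW

m1 = E NOR D = LOW NOR HIGH = LOW
m3 = D AND m1 = HIGH AND LOW = LOW
m4 = B NOR m1 = HIGH NOR LOW = LOW
m5 = m4 OR D OR B = LOW OR HIGH OR HIGH = HIGH
m6 = m4 NAND D = LOW NAND HIGH = HIGH
m7 = m6 XOR A = HIGH XOR HIGH = LOW
m8 = m6 NOR m5 = HIGH NOR HIGH = LOW
m10 = m7 XOR m8 = LOW XOR LOW = LOW
m14 = m10 AND m8 = LOW AND LOW = LOW
m16 = E AND m3 = LOW AND LOW = LOW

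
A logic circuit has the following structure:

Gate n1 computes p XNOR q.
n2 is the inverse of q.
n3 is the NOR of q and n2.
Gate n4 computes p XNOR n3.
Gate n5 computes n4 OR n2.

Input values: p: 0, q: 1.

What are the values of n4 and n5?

n4 = 1  n5 = 1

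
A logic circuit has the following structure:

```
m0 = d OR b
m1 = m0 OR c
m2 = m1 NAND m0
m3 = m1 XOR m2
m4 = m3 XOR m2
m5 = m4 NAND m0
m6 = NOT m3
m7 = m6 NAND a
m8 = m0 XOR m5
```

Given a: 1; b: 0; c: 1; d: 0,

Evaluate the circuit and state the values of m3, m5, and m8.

m0 = d OR b = 0 OR 0 = 0
m1 = m0 OR c = 0 OR 1 = 1
m2 = m1 NAND m0 = 1 NAND 0 = 1
m3 = m1 XOR m2 = 1 XOR 1 = 0
m4 = m3 XOR m2 = 0 XOR 1 = 1
m5 = m4 NAND m0 = 1 NAND 0 = 1
m8 = m0 XOR m5 = 0 XOR 1 = 1

m3 = 0, m5 = 1, m8 = 1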